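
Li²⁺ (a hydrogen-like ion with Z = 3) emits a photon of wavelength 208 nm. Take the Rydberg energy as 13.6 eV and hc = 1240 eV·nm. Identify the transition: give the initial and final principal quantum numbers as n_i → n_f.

n_i = 4, n_f = 3

The photon energy is ΔE = hc/λ = 1240 / 208 = 5.962 eV.
With Z = 3, ΔE = 122.4 × (1/n_f² − 1/n_i²), so 1/n_f² − 1/n_i² = 0.04871.
Trying n_f = 3 gives 1/n_i² = 0.06241, i.e. n_i ≈ 4; this pair matches.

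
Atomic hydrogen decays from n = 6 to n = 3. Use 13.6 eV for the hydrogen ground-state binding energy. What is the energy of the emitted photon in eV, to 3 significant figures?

E_6 = −13.60/36 = −0.3778 eV and E_3 = −13.60/9 = −1.511 eV.
The photon energy is |E_6 − E_3| = 1.13 eV.

1.13 eV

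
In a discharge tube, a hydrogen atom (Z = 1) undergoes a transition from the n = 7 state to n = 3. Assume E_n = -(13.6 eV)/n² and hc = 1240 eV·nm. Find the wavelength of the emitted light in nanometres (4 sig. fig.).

1005 nm

ΔE = 13.60 × (1/3² − 1/7²) = 13.60 × 0.09070 = 1.234 eV.
λ = hc/ΔE = 1240 / 1.234 = 1005 nm.
This line belongs to the Paschen series.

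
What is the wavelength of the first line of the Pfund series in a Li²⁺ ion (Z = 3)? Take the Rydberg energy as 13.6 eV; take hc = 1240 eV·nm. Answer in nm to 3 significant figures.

829 nm

The Pfund series terminates on n_f = 5; the first line has n_i = 5+1 = 6.
ΔE = 122.4 × (1/5² − 1/6²) = 1.496 eV.
λ = 1240 / 1.496 = 829 nm.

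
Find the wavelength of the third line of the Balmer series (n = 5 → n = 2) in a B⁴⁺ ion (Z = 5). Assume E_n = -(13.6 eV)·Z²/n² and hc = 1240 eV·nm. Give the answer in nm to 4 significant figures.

17.37 nm

The Balmer series terminates on n_f = 2; the third line has n_i = 2+3 = 5.
ΔE = 340.0 × (1/2² − 1/5²) = 71.40 eV.
λ = 1240 / 71.40 = 17.37 nm.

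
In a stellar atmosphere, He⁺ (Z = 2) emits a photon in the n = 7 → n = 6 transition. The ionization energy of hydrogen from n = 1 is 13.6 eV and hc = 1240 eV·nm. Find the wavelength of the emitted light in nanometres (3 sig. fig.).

For Z = 2 the level energies scale as Z², so the effective Rydberg energy is 13.6 × 4 = 54.40 eV.
ΔE = 54.40 × (1/6² − 1/7²) = 54.40 × 0.007370 = 0.4009 eV.
λ = hc/ΔE = 1240 / 0.4009 = 3090 nm.

3090 nm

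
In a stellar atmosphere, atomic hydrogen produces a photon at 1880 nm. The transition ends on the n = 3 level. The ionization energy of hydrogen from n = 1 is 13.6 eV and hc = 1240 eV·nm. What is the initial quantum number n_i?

The photon energy is ΔE = hc/λ = 1240 / 1880 = 0.6596 eV.
With Z = 1, ΔE = 13.60 × (1/n_f² − 1/n_i²), so 1/n_f² − 1/n_i² = 0.04850.
With n_f = 3: 1/n_i² = 1/9 − 0.04850 = 0.06261, so n_i ≈ 4.00.

n_i = 4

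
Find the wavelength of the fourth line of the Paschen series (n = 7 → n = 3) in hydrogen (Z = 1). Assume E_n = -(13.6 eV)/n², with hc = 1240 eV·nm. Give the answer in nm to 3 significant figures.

1010 nm

The Paschen series terminates on n_f = 3; the fourth line has n_i = 3+4 = 7.
ΔE = 13.60 × (1/3² − 1/7²) = 1.234 eV.
λ = 1240 / 1.234 = 1010 nm.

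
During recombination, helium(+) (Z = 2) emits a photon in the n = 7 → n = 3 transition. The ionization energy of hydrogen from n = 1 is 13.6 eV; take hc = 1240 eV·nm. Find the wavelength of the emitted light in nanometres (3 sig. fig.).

251 nm

For Z = 2 the level energies scale as Z², so the effective Rydberg energy is 13.6 × 4 = 54.40 eV.
ΔE = 54.40 × (1/3² − 1/7²) = 54.40 × 0.09070 = 4.934 eV.
λ = hc/ΔE = 1240 / 4.934 = 251 nm.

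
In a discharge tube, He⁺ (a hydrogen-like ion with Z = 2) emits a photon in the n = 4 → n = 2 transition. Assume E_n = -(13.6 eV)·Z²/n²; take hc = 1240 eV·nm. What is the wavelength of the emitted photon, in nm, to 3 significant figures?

For Z = 2 the level energies scale as Z², so the effective Rydberg energy is 13.6 × 4 = 54.40 eV.
ΔE = 54.40 × (1/2² − 1/4²) = 54.40 × 0.1875 = 10.20 eV.
λ = hc/ΔE = 1240 / 10.20 = 122 nm.

122 nm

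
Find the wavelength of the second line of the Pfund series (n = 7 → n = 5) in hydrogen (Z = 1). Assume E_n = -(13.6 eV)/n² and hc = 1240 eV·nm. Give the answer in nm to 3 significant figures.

4650 nm

The Pfund series terminates on n_f = 5; the second line has n_i = 5+2 = 7.
ΔE = 13.60 × (1/5² − 1/7²) = 0.2664 eV.
λ = 1240 / 0.2664 = 4650 nm.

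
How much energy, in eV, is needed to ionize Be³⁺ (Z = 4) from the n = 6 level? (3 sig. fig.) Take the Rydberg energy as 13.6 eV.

E_n = −13.6 Z²/n² = −217.6/n² eV for Z = 4.
E_6 = −217.6/36 = −6.04 eV, so ionization (to E = 0) requires 6.04 eV.

6.04 eV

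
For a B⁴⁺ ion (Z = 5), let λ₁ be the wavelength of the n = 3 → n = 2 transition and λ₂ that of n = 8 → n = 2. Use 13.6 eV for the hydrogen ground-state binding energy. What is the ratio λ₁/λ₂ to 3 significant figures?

λ ∝ 1/ΔE ∝ 1/(1/n_f² − 1/n_i²), and the Z² and hc factors cancel in the ratio.
λ₁/λ₂ = (1/2² − 1/8²)/(1/2² − 1/3²) = 0.2344/0.1389 = 1.69.

1.69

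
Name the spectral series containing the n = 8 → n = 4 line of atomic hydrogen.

Brackett

The series is set by the lower level: n_f = 4 is the Brackett series.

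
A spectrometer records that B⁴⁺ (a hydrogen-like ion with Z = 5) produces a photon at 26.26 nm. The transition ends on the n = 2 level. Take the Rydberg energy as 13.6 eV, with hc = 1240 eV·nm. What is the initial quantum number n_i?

The photon energy is ΔE = hc/λ = 1240 / 26.26 = 47.22 eV.
With Z = 5, ΔE = 340.0 × (1/n_f² − 1/n_i²), so 1/n_f² − 1/n_i² = 0.1389.
With n_f = 2: 1/n_i² = 1/4 − 0.1389 = 0.1111, so n_i ≈ 3.00.

n_i = 3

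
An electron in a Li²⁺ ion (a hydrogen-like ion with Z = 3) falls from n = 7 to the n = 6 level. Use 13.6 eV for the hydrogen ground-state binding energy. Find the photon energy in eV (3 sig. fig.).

The Bohr energies scale as Z², so for Z = 3: E_n = −122.4/n² eV.
E_7 = −122.4/49 = −2.498 eV and E_6 = −122.4/36 = −3.400 eV.
The photon energy is |E_7 − E_6| = 0.902 eV.

0.902 eV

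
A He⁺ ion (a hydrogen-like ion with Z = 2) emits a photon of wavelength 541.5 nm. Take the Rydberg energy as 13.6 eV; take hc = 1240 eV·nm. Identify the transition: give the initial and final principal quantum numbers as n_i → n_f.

n_i = 7, n_f = 4

The photon energy is ΔE = hc/λ = 1240 / 541.5 = 2.290 eV.
With Z = 2, ΔE = 54.40 × (1/n_f² − 1/n_i²), so 1/n_f² − 1/n_i² = 0.04209.
Trying n_f = 4 gives 1/n_i² = 0.02041, i.e. n_i ≈ 7; this pair matches.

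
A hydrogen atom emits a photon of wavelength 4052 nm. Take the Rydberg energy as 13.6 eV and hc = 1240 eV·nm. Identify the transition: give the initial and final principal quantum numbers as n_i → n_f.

The photon energy is ΔE = hc/λ = 1240 / 4052 = 0.3060 eV.
With Z = 1, ΔE = 13.60 × (1/n_f² − 1/n_i²), so 1/n_f² − 1/n_i² = 0.02250.
Trying n_f = 4 gives 1/n_i² = 0.04000, i.e. n_i ≈ 5; this pair matches.

n_i = 5, n_f = 4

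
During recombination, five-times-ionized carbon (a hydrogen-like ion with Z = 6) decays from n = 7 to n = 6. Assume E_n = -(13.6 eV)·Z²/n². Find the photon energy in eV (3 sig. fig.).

The Bohr energies scale as Z², so for Z = 6: E_n = −489.6/n² eV.
E_7 = −489.6/49 = −9.992 eV and E_6 = −489.6/36 = −13.60 eV.
The photon energy is |E_7 − E_6| = 3.61 eV.

3.61 eV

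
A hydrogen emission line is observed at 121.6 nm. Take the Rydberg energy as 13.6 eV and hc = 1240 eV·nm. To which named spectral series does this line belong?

ΔE = 1240/121.6 = 10.20 eV.
This matches 13.6 × (1/1² − 1/2²), so n_f = 1: the Lyman series.

Lyman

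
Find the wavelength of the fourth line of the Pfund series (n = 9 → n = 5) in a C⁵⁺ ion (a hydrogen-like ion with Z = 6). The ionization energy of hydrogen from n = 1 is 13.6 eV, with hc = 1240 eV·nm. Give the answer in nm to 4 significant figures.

91.58 nm

The Pfund series terminates on n_f = 5; the fourth line has n_i = 5+4 = 9.
ΔE = 489.6 × (1/5² − 1/9²) = 13.54 eV.
λ = 1240 / 13.54 = 91.58 nm.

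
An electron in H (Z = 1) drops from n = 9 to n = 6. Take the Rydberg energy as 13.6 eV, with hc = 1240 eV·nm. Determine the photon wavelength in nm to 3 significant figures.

5910 nm

ΔE = 13.60 × (1/6² − 1/9²) = 13.60 × 0.01543 = 0.2099 eV.
λ = hc/ΔE = 1240 / 0.2099 = 5910 nm.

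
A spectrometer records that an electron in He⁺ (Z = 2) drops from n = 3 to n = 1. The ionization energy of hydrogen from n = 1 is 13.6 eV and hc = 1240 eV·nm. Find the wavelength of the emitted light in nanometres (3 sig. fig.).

For Z = 2 the level energies scale as Z², so the effective Rydberg energy is 13.6 × 4 = 54.40 eV.
ΔE = 54.40 × (1/1² − 1/3²) = 54.40 × 0.8889 = 48.36 eV.
λ = hc/ΔE = 1240 / 48.36 = 25.6 nm.

25.6 nm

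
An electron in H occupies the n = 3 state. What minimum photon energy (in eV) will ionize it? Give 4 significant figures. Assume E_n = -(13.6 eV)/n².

E_3 = −13.60/9 = −1.511 eV, so ionization (to E = 0) requires 1.511 eV.

1.511 eV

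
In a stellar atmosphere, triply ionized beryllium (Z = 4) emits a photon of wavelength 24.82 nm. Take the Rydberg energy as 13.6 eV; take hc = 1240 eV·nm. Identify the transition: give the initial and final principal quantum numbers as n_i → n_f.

The photon energy is ΔE = hc/λ = 1240 / 24.82 = 49.96 eV.
With Z = 4, ΔE = 217.6 × (1/n_f² − 1/n_i²), so 1/n_f² − 1/n_i² = 0.2296.
Trying n_f = 2 gives 1/n_i² = 0.02041, i.e. n_i ≈ 7; this pair matches.

n_i = 7, n_f = 2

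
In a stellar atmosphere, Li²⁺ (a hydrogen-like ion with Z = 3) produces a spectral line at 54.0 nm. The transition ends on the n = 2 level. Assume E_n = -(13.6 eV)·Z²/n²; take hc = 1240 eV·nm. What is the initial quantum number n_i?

The photon energy is ΔE = hc/λ = 1240 / 54.0 = 22.96 eV.
With Z = 3, ΔE = 122.4 × (1/n_f² − 1/n_i²), so 1/n_f² − 1/n_i² = 0.1876.
With n_f = 2: 1/n_i² = 1/4 − 0.1876 = 0.06239, so n_i ≈ 4.00.

n_i = 4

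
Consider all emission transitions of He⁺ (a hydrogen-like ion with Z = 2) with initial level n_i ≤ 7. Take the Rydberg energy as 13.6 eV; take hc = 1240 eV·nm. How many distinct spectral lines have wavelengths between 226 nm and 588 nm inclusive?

5

Enumerate all n_i → n_f pairs with 1 ≤ n_f < n_i ≤ 7 and compute λ = 1240 / [13.6·4·(1/n_f² − 1/n_i²)].
Lines falling in [226, 588] nm: 7→3 (251.3 nm), 6→3 (273.5 nm), 5→3 (320.5 nm), 4→3 (468.9 nm), 7→4 (541.5 nm).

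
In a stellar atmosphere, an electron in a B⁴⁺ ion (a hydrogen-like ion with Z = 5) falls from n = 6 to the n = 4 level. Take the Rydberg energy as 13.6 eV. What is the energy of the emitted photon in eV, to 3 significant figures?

11.8 eV

The Bohr energies scale as Z², so for Z = 5: E_n = −340.0/n² eV.
E_6 = −340.0/36 = −9.444 eV and E_4 = −340.0/16 = −21.25 eV.
The photon energy is |E_6 − E_4| = 11.8 eV.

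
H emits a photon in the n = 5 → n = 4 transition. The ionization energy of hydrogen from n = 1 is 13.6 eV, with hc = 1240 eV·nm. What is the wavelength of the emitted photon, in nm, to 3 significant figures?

ΔE = 13.60 × (1/4² − 1/5²) = 13.60 × 0.02250 = 0.3060 eV.
λ = hc/ΔE = 1240 / 0.3060 = 4050 nm.
This line belongs to the Brackett series.

4050 nm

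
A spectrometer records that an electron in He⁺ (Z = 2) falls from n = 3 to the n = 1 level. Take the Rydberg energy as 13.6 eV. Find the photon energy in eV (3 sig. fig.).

The Bohr energies scale as Z², so for Z = 2: E_n = −54.40/n² eV.
E_3 = −54.40/9 = −6.044 eV and E_1 = −54.40/1 = −54.40 eV.
The photon energy is |E_3 − E_1| = 48.4 eV.

48.4 eV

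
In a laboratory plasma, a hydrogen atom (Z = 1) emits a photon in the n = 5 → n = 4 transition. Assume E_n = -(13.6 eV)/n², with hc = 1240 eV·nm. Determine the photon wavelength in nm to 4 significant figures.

ΔE = 13.60 × (1/4² − 1/5²) = 13.60 × 0.02250 = 0.3060 eV.
λ = hc/ΔE = 1240 / 0.3060 = 4052 nm.

4052 nm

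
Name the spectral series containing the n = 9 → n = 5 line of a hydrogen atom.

Pfund

The series is set by the lower level: n_f = 5 is the Pfund series.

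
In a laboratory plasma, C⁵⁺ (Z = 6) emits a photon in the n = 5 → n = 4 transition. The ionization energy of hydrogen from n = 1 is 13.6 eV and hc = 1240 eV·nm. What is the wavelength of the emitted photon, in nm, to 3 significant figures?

For Z = 6 the level energies scale as Z², so the effective Rydberg energy is 13.6 × 36 = 489.6 eV.
ΔE = 489.6 × (1/4² − 1/5²) = 489.6 × 0.02250 = 11.02 eV.
λ = hc/ΔE = 1240 / 11.02 = 113 nm.

113 nm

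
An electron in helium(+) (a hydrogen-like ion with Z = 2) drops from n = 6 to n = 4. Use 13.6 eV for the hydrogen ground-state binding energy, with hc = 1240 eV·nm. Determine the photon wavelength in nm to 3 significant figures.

656 nm

For Z = 2 the level energies scale as Z², so the effective Rydberg energy is 13.6 × 4 = 54.40 eV.
ΔE = 54.40 × (1/4² − 1/6²) = 54.40 × 0.03472 = 1.889 eV.
λ = hc/ΔE = 1240 / 1.889 = 656 nm.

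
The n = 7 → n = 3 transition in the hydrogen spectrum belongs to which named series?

The series is set by the lower level: n_f = 3 is the Paschen series.

Paschen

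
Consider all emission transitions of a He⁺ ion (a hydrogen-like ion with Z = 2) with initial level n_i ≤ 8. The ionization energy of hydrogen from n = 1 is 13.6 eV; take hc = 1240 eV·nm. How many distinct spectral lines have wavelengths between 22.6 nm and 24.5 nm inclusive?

Enumerate all n_i → n_f pairs with 1 ≤ n_f < n_i ≤ 8 and compute λ = 1240 / [13.6·4·(1/n_f² − 1/n_i²)].
Lines falling in [22.6, 24.5] nm: 8→1 (23.16 nm), 7→1 (23.27 nm), 6→1 (23.45 nm), 5→1 (23.74 nm), 4→1 (24.31 nm).

5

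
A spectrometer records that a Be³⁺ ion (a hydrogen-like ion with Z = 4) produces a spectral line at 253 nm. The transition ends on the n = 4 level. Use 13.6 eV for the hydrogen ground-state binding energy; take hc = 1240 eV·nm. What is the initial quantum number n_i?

The photon energy is ΔE = hc/λ = 1240 / 253 = 4.901 eV.
With Z = 4, ΔE = 217.6 × (1/n_f² − 1/n_i²), so 1/n_f² − 1/n_i² = 0.02252.
With n_f = 4: 1/n_i² = 1/16 − 0.02252 = 0.03998, so n_i ≈ 5.00.

n_i = 5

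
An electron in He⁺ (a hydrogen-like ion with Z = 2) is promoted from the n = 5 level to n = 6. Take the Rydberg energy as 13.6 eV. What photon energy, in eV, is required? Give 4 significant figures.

0.6649 eV

The Bohr energies scale as Z², so for Z = 2: E_n = −54.40/n² eV.
E_6 = −54.40/36 = −1.511 eV and E_5 = −54.40/25 = −2.176 eV.
The photon energy is |E_6 − E_5| = 0.6649 eV.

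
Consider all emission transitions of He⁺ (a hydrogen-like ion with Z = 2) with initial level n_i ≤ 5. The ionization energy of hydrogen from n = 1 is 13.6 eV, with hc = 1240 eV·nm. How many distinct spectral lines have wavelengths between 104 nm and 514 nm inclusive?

Enumerate all n_i → n_f pairs with 1 ≤ n_f < n_i ≤ 5 and compute λ = 1240 / [13.6·4·(1/n_f² − 1/n_i²)].
Lines falling in [104, 514] nm: 5→2 (108.5 nm), 4→2 (121.6 nm), 3→2 (164.1 nm), 5→3 (320.5 nm), 4→3 (468.9 nm).

5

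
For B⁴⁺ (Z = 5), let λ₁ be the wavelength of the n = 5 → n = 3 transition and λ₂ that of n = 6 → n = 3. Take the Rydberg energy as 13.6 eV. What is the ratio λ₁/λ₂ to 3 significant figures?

λ ∝ 1/ΔE ∝ 1/(1/n_f² − 1/n_i²), and the Z² and hc factors cancel in the ratio.
λ₁/λ₂ = (1/3² − 1/6²)/(1/3² − 1/5²) = 0.08333/0.07111 = 1.17.

1.17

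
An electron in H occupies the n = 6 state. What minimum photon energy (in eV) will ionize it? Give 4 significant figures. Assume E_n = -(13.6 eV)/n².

0.3778 eV

E_6 = −13.60/36 = −0.3778 eV, so ionization (to E = 0) requires 0.3778 eV.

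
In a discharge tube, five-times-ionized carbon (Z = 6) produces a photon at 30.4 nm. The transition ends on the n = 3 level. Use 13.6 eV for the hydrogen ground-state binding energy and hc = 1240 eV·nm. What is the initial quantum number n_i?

n_i = 6

The photon energy is ΔE = hc/λ = 1240 / 30.4 = 40.79 eV.
With Z = 6, ΔE = 489.6 × (1/n_f² − 1/n_i²), so 1/n_f² − 1/n_i² = 0.08331.
With n_f = 3: 1/n_i² = 1/9 − 0.08331 = 0.02780, so n_i ≈ 6.00.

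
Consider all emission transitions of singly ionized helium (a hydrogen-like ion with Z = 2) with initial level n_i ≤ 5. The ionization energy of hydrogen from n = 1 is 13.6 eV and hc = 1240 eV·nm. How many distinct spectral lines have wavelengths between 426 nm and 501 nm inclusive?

Enumerate all n_i → n_f pairs with 1 ≤ n_f < n_i ≤ 5 and compute λ = 1240 / [13.6·4·(1/n_f² − 1/n_i²)].
Lines falling in [426, 501] nm: 4→3 (468.9 nm).

1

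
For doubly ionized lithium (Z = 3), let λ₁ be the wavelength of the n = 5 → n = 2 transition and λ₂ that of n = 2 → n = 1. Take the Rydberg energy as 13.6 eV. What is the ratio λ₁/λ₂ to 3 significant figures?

3.57

λ ∝ 1/ΔE ∝ 1/(1/n_f² − 1/n_i²), and the Z² and hc factors cancel in the ratio.
λ₁/λ₂ = (1/1² − 1/2²)/(1/2² − 1/5²) = 0.7500/0.2100 = 3.57.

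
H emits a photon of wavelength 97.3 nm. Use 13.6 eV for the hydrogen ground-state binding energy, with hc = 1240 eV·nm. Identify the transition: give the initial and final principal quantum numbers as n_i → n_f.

The photon energy is ΔE = hc/λ = 1240 / 97.3 = 12.74 eV.
With Z = 1, ΔE = 13.60 × (1/n_f² − 1/n_i²), so 1/n_f² − 1/n_i² = 0.9371.
Trying n_f = 1 gives 1/n_i² = 0.06293, i.e. n_i ≈ 4; this pair matches.

n_i = 4, n_f = 1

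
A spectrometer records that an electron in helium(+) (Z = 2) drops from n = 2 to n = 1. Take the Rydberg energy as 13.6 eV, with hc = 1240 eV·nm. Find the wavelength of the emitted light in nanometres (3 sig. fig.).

30.4 nm

For Z = 2 the level energies scale as Z², so the effective Rydberg energy is 13.6 × 4 = 54.40 eV.
ΔE = 54.40 × (1/1² − 1/2²) = 54.40 × 0.7500 = 40.80 eV.
λ = hc/ΔE = 1240 / 40.80 = 30.4 nm.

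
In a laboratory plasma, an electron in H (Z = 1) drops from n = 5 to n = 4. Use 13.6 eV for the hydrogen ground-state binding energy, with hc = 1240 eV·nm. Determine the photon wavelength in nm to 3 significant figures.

4050 nm

ΔE = 13.60 × (1/4² − 1/5²) = 13.60 × 0.02250 = 0.3060 eV.
λ = hc/ΔE = 1240 / 0.3060 = 4050 nm.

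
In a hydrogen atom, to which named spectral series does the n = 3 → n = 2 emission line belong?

The series is set by the lower level: n_f = 2 is the Balmer series.

Balmer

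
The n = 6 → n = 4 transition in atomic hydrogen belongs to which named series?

Brackett

The series is set by the lower level: n_f = 4 is the Brackett series.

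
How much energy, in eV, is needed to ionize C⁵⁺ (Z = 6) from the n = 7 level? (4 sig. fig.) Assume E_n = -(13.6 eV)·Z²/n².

E_n = −13.6 Z²/n² = −489.6/n² eV for Z = 6.
E_7 = −489.6/49 = −9.992 eV, so ionization (to E = 0) requires 9.992 eV.

9.992 eV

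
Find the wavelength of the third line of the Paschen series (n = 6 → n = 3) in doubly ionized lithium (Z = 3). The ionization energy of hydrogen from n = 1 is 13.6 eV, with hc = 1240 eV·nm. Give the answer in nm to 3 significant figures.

122 nm

The Paschen series terminates on n_f = 3; the third line has n_i = 3+3 = 6.
ΔE = 122.4 × (1/3² − 1/6²) = 10.20 eV.
λ = 1240 / 10.20 = 122 nm.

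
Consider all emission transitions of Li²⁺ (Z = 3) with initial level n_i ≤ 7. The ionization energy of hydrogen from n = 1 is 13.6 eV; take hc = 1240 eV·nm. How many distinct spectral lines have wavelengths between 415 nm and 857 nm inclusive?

Enumerate all n_i → n_f pairs with 1 ≤ n_f < n_i ≤ 7 and compute λ = 1240 / [13.6·9·(1/n_f² − 1/n_i²)].
Lines falling in [415, 857] nm: 5→4 (450.3 nm), 7→5 (517.1 nm), 6→5 (828.9 nm).

3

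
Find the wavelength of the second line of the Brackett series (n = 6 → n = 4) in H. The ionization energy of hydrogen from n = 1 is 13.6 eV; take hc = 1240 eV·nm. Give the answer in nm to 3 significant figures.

2630 nm

The Brackett series terminates on n_f = 4; the second line has n_i = 4+2 = 6.
ΔE = 13.60 × (1/4² − 1/6²) = 0.4722 eV.
λ = 1240 / 0.4722 = 2630 nm.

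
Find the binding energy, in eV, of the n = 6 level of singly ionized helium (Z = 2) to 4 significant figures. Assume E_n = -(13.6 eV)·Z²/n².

1.511 eV

E_n = −13.6 Z²/n² = −54.40/n² eV for Z = 2.
E_6 = −54.40/36 = −1.511 eV, so ionization (to E = 0) requires 1.511 eV.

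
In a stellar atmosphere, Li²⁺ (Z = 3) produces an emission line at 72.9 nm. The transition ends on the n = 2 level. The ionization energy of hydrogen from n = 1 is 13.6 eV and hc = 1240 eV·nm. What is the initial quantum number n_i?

n_i = 3

The photon energy is ΔE = hc/λ = 1240 / 72.9 = 17.01 eV.
With Z = 3, ΔE = 122.4 × (1/n_f² − 1/n_i²), so 1/n_f² − 1/n_i² = 0.1390.
With n_f = 2: 1/n_i² = 1/4 − 0.1390 = 0.1110, so n_i ≈ 3.00.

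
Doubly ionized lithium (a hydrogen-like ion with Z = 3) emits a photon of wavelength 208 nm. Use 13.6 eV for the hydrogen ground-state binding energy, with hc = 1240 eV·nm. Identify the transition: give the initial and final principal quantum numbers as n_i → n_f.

The photon energy is ΔE = hc/λ = 1240 / 208 = 5.962 eV.
With Z = 3, ΔE = 122.4 × (1/n_f² − 1/n_i²), so 1/n_f² − 1/n_i² = 0.04871.
Trying n_f = 3 gives 1/n_i² = 0.06241, i.e. n_i ≈ 4; this pair matches.

n_i = 4, n_f = 3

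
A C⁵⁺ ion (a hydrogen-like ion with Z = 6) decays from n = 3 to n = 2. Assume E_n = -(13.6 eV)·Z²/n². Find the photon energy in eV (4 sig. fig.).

The Bohr energies scale as Z², so for Z = 6: E_n = −489.6/n² eV.
E_3 = −489.6/9 = −54.40 eV and E_2 = −489.6/4 = −122.4 eV.
The photon energy is |E_3 − E_2| = 68.00 eV.

68.00 eV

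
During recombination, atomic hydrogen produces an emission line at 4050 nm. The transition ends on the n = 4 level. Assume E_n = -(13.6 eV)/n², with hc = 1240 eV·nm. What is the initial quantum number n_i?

n_i = 5

The photon energy is ΔE = hc/λ = 1240 / 4050 = 0.3062 eV.
With Z = 1, ΔE = 13.60 × (1/n_f² − 1/n_i²), so 1/n_f² − 1/n_i² = 0.02251.
With n_f = 4: 1/n_i² = 1/16 − 0.02251 = 0.03999, so n_i ≈ 5.00.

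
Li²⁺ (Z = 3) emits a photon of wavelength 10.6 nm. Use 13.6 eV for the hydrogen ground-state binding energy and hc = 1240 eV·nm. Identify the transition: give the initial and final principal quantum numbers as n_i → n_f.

The photon energy is ΔE = hc/λ = 1240 / 10.6 = 117.0 eV.
With Z = 3, ΔE = 122.4 × (1/n_f² − 1/n_i²), so 1/n_f² − 1/n_i² = 0.9557.
Trying n_f = 1 gives 1/n_i² = 0.04427, i.e. n_i ≈ 5; this pair matches.

n_i = 5, n_f = 1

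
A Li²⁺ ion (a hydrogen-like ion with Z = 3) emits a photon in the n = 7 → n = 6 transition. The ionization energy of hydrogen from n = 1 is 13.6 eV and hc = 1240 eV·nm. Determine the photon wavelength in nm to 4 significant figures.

For Z = 3 the level energies scale as Z², so the effective Rydberg energy is 13.6 × 9 = 122.4 eV.
ΔE = 122.4 × (1/6² − 1/7²) = 122.4 × 0.007370 = 0.9020 eV.
λ = hc/ΔE = 1240 / 0.9020 = 1375 nm.

1375 nm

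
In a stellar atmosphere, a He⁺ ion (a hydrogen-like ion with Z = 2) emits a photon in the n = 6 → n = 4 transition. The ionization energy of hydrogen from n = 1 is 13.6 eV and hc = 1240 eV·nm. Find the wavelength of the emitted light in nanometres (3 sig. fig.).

656 nm

For Z = 2 the level energies scale as Z², so the effective Rydberg energy is 13.6 × 4 = 54.40 eV.
ΔE = 54.40 × (1/4² − 1/6²) = 54.40 × 0.03472 = 1.889 eV.
λ = hc/ΔE = 1240 / 1.889 = 656 nm.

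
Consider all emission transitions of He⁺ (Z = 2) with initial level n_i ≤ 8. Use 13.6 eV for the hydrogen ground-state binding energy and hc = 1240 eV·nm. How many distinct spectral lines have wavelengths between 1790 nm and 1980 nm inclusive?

2

Enumerate all n_i → n_f pairs with 1 ≤ n_f < n_i ≤ 8 and compute λ = 1240 / [13.6·4·(1/n_f² − 1/n_i²)].
Lines falling in [1790, 1980] nm: 6→5 (1865 nm), 8→6 (1876 nm).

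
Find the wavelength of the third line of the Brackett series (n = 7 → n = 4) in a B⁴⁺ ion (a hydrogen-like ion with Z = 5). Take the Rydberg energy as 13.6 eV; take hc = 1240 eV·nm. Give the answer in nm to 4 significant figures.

86.65 nm

The Brackett series terminates on n_f = 4; the third line has n_i = 4+3 = 7.
ΔE = 340.0 × (1/4² − 1/7²) = 14.31 eV.
λ = 1240 / 14.31 = 86.65 nm.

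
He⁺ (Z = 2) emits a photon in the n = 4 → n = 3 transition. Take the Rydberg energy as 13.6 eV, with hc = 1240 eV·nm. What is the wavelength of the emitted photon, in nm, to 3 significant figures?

For Z = 2 the level energies scale as Z², so the effective Rydberg energy is 13.6 × 4 = 54.40 eV.
ΔE = 54.40 × (1/3² − 1/4²) = 54.40 × 0.04861 = 2.644 eV.
λ = hc/ΔE = 1240 / 2.644 = 469 nm.

469 nm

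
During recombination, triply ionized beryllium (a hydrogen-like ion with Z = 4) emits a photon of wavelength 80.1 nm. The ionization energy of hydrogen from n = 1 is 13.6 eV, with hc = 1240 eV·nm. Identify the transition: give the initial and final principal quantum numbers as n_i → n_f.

n_i = 5, n_f = 3

The photon energy is ΔE = hc/λ = 1240 / 80.1 = 15.48 eV.
With Z = 4, ΔE = 217.6 × (1/n_f² − 1/n_i²), so 1/n_f² − 1/n_i² = 0.07114.
Trying n_f = 3 gives 1/n_i² = 0.03997, i.e. n_i ≈ 5; this pair matches.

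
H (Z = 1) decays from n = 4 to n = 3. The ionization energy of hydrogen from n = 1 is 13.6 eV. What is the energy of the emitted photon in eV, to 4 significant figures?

E_4 = −13.60/16 = −0.8500 eV and E_3 = −13.60/9 = −1.511 eV.
The photon energy is |E_4 − E_3| = 0.6611 eV.

0.6611 eV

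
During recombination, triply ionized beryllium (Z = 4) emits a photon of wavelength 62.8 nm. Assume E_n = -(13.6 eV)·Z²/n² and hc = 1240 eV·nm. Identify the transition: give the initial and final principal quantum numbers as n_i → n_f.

The photon energy is ΔE = hc/λ = 1240 / 62.8 = 19.75 eV.
With Z = 4, ΔE = 217.6 × (1/n_f² − 1/n_i²), so 1/n_f² − 1/n_i² = 0.09074.
Trying n_f = 3 gives 1/n_i² = 0.02037, i.e. n_i ≈ 7; this pair matches.

n_i = 7, n_f = 3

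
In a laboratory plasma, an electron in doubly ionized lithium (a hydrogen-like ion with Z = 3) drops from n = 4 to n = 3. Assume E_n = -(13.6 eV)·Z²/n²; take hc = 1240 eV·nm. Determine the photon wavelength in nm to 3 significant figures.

For Z = 3 the level energies scale as Z², so the effective Rydberg energy is 13.6 × 9 = 122.4 eV.
ΔE = 122.4 × (1/3² − 1/4²) = 122.4 × 0.04861 = 5.950 eV.
λ = hc/ΔE = 1240 / 5.950 = 208 nm.

208 nm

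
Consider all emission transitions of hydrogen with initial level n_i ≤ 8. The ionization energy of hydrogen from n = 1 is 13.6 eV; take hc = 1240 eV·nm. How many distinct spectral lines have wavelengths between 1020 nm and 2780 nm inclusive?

Enumerate all n_i → n_f pairs with 1 ≤ n_f < n_i ≤ 8 and compute λ = 1240 / [13.6·1·(1/n_f² − 1/n_i²)].
Lines falling in [1020, 2780] nm: 6→3 (1094 nm), 5→3 (1282 nm), 4→3 (1876 nm), 8→4 (1945 nm), 7→4 (2166 nm), 6→4 (2626 nm).

6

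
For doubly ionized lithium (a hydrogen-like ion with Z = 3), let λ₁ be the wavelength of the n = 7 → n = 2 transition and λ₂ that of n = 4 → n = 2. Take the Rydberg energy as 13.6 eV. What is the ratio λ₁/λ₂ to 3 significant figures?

0.817

λ ∝ 1/ΔE ∝ 1/(1/n_f² − 1/n_i²), and the Z² and hc factors cancel in the ratio.
λ₁/λ₂ = (1/2² − 1/4²)/(1/2² − 1/7²) = 0.1875/0.2296 = 0.817.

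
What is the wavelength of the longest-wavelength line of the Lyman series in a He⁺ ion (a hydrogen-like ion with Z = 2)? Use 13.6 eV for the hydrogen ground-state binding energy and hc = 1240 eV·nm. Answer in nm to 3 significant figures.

30.4 nm

The Lyman series terminates on n_f = 1; the first line has n_i = 1+1 = 2.
ΔE = 54.40 × (1/1² − 1/2²) = 40.80 eV.
λ = 1240 / 40.80 = 30.4 nm.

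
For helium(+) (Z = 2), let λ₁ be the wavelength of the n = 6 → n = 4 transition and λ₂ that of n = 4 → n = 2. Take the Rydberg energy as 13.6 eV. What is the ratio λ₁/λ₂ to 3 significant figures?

5.40

λ ∝ 1/ΔE ∝ 1/(1/n_f² − 1/n_i²), and the Z² and hc factors cancel in the ratio.
λ₁/λ₂ = (1/2² − 1/4²)/(1/4² − 1/6²) = 0.1875/0.03472 = 5.40.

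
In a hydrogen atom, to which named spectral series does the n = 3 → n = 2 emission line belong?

Balmer

The series is set by the lower level: n_f = 2 is the Balmer series.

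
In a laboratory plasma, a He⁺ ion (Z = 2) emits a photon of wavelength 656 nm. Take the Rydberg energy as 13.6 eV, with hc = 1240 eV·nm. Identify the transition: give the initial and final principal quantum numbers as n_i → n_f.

n_i = 6, n_f = 4

The photon energy is ΔE = hc/λ = 1240 / 656 = 1.890 eV.
With Z = 2, ΔE = 54.40 × (1/n_f² − 1/n_i²), so 1/n_f² − 1/n_i² = 0.03475.
Trying n_f = 4 gives 1/n_i² = 0.02775, i.e. n_i ≈ 6; this pair matches.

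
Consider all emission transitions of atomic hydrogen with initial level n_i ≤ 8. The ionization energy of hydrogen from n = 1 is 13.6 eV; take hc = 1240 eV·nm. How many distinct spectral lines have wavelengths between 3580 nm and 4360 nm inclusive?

Enumerate all n_i → n_f pairs with 1 ≤ n_f < n_i ≤ 8 and compute λ = 1240 / [13.6·1·(1/n_f² − 1/n_i²)].
Lines falling in [3580, 4360] nm: 8→5 (3741 nm), 5→4 (4052 nm).

2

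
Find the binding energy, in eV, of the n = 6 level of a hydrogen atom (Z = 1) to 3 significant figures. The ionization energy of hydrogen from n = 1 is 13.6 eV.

0.378 eV

E_6 = −13.60/36 = −0.378 eV, so ionization (to E = 0) requires 0.378 eV.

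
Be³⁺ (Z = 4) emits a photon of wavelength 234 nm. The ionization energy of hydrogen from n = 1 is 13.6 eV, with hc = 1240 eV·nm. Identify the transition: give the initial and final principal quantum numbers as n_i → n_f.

n_i = 8, n_f = 5

The photon energy is ΔE = hc/λ = 1240 / 234 = 5.299 eV.
With Z = 4, ΔE = 217.6 × (1/n_f² − 1/n_i²), so 1/n_f² − 1/n_i² = 0.02435.
Trying n_f = 5 gives 1/n_i² = 0.01565, i.e. n_i ≈ 8; this pair matches.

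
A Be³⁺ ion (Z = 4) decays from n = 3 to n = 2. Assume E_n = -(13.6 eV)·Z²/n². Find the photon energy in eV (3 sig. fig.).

The Bohr energies scale as Z², so for Z = 4: E_n = −217.6/n² eV.
E_3 = −217.6/9 = −24.18 eV and E_2 = −217.6/4 = −54.40 eV.
The photon energy is |E_3 − E_2| = 30.2 eV.

30.2 eV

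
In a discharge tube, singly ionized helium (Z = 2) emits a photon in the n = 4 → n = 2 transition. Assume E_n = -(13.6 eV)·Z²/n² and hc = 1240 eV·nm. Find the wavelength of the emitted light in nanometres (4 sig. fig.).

For Z = 2 the level energies scale as Z², so the effective Rydberg energy is 13.6 × 4 = 54.40 eV.
ΔE = 54.40 × (1/2² − 1/4²) = 54.40 × 0.1875 = 10.20 eV.
λ = hc/ΔE = 1240 / 10.20 = 121.6 nm.

121.6 nm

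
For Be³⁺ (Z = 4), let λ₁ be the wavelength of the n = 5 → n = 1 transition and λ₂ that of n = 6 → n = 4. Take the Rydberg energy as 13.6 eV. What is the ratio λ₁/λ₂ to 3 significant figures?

λ ∝ 1/ΔE ∝ 1/(1/n_f² − 1/n_i²), and the Z² and hc factors cancel in the ratio.
λ₁/λ₂ = (1/4² − 1/6²)/(1/1² − 1/5²) = 0.03472/0.9600 = 0.0362.

0.0362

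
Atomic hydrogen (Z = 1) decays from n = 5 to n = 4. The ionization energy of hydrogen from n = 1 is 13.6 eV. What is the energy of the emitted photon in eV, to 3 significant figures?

E_5 = −13.60/25 = −0.5440 eV and E_4 = −13.60/16 = −0.8500 eV.
The photon energy is |E_5 − E_4| = 0.306 eV.

0.306 eV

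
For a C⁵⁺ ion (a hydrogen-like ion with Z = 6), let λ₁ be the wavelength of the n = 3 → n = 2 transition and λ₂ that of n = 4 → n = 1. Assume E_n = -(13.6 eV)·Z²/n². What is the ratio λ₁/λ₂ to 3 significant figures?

λ ∝ 1/ΔE ∝ 1/(1/n_f² − 1/n_i²), and the Z² and hc factors cancel in the ratio.
λ₁/λ₂ = (1/1² − 1/4²)/(1/2² − 1/3²) = 0.9375/0.1389 = 6.75.

6.75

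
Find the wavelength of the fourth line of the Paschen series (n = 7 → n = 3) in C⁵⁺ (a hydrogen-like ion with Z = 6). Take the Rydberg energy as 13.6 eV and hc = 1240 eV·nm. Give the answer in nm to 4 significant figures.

27.92 nm

The Paschen series terminates on n_f = 3; the fourth line has n_i = 3+4 = 7.
ΔE = 489.6 × (1/3² − 1/7²) = 44.41 eV.
λ = 1240 / 44.41 = 27.92 nm.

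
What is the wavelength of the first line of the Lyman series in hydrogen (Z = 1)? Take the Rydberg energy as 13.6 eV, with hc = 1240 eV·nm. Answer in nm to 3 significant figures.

122 nm

The Lyman series terminates on n_f = 1; the first line has n_i = 1+1 = 2.
ΔE = 13.60 × (1/1² − 1/2²) = 10.20 eV.
λ = 1240 / 10.20 = 122 nm.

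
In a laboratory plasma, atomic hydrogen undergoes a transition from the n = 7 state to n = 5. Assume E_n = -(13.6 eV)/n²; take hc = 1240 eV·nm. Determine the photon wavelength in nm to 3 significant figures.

4650 nm

ΔE = 13.60 × (1/5² − 1/7²) = 13.60 × 0.01959 = 0.2664 eV.
λ = hc/ΔE = 1240 / 0.2664 = 4650 nm.
This line belongs to the Pfund series.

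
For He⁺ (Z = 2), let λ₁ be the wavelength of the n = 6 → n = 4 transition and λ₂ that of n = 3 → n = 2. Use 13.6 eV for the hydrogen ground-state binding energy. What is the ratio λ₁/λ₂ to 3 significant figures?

4.00

λ ∝ 1/ΔE ∝ 1/(1/n_f² − 1/n_i²), and the Z² and hc factors cancel in the ratio.
λ₁/λ₂ = (1/2² − 1/3²)/(1/4² − 1/6²) = 0.1389/0.03472 = 4.00.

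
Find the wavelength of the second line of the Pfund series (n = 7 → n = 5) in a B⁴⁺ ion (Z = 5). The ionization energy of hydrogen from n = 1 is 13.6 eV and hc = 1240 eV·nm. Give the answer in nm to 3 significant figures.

The Pfund series terminates on n_f = 5; the second line has n_i = 5+2 = 7.
ΔE = 340.0 × (1/5² − 1/7²) = 6.661 eV.
λ = 1240 / 6.661 = 186 nm.

186 nm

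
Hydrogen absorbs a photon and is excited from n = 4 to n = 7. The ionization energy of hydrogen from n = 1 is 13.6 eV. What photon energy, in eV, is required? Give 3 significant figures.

E_7 = −13.60/49 = −0.2776 eV and E_4 = −13.60/16 = −0.8500 eV.
The photon energy is |E_7 − E_4| = 0.572 eV.

0.572 eV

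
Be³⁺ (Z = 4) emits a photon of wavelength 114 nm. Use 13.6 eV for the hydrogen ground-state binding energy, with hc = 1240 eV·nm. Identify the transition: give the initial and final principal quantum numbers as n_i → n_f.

n_i = 9, n_f = 4

The photon energy is ΔE = hc/λ = 1240 / 114 = 10.88 eV.
With Z = 4, ΔE = 217.6 × (1/n_f² − 1/n_i²), so 1/n_f² − 1/n_i² = 0.04999.
Trying n_f = 4 gives 1/n_i² = 0.01251, i.e. n_i ≈ 9; this pair matches.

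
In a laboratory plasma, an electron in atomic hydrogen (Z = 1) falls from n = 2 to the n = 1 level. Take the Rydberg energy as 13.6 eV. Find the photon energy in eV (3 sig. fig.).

10.2 eV

E_2 = −13.60/4 = −3.400 eV and E_1 = −13.60/1 = −13.60 eV.
The photon energy is |E_2 − E_1| = 10.2 eV.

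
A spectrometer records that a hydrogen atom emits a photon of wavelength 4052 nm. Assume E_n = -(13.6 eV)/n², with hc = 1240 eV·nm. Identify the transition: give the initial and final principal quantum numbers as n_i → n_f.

n_i = 5, n_f = 4

The photon energy is ΔE = hc/λ = 1240 / 4052 = 0.3060 eV.
With Z = 1, ΔE = 13.60 × (1/n_f² − 1/n_i²), so 1/n_f² − 1/n_i² = 0.02250.
Trying n_f = 4 gives 1/n_i² = 0.04000, i.e. n_i ≈ 5; this pair matches.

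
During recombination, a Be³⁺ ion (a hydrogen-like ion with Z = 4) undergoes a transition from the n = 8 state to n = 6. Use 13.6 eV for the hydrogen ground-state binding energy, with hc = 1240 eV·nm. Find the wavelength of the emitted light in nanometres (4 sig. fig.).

468.9 nm

For Z = 4 the level energies scale as Z², so the effective Rydberg energy is 13.6 × 16 = 217.6 eV.
ΔE = 217.6 × (1/6² − 1/8²) = 217.6 × 0.01215 = 2.644 eV.
λ = hc/ΔE = 1240 / 2.644 = 468.9 nm.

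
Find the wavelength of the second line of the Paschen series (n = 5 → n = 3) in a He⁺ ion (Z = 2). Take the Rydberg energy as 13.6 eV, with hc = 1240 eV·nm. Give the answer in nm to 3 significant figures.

321 nm

The Paschen series terminates on n_f = 3; the second line has n_i = 3+2 = 5.
ΔE = 54.40 × (1/3² − 1/5²) = 3.868 eV.
λ = 1240 / 3.868 = 321 nm.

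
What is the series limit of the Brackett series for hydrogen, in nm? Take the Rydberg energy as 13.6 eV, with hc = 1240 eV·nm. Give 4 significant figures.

The Brackett series has lower level n_f = 4; the series limit corresponds to n_i → ∞.
ΔE_max = 13.6 × 1 / 4² = 0.8500 eV.
λ_min = 1240 / 0.8500 = 1459 nm.

1459 nm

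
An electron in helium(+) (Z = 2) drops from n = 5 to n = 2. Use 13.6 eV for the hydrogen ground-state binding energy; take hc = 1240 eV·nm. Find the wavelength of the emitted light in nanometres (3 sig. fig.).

109 nm

For Z = 2 the level energies scale as Z², so the effective Rydberg energy is 13.6 × 4 = 54.40 eV.
ΔE = 54.40 × (1/2² − 1/5²) = 54.40 × 0.2100 = 11.42 eV.
λ = hc/ΔE = 1240 / 11.42 = 109 nm.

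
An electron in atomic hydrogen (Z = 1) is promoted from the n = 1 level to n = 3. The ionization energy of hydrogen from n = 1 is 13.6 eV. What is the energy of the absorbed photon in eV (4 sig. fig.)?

12.09 eV

E_3 = −13.60/9 = −1.511 eV and E_1 = −13.60/1 = −13.60 eV.
The photon energy is |E_3 − E_1| = 12.09 eV.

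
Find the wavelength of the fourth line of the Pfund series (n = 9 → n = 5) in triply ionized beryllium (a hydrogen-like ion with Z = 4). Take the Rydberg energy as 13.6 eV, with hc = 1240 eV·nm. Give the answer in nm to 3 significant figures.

The Pfund series terminates on n_f = 5; the fourth line has n_i = 5+4 = 9.
ΔE = 217.6 × (1/5² − 1/9²) = 6.018 eV.
λ = 1240 / 6.018 = 206 nm.

206 nm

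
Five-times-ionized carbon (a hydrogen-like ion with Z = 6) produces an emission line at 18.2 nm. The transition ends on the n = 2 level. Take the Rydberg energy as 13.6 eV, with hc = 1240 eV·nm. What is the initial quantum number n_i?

n_i = 3

The photon energy is ΔE = hc/λ = 1240 / 18.2 = 68.13 eV.
With Z = 6, ΔE = 489.6 × (1/n_f² − 1/n_i²), so 1/n_f² − 1/n_i² = 0.1392.
With n_f = 2: 1/n_i² = 1/4 − 0.1392 = 0.1108, so n_i ≈ 3.00.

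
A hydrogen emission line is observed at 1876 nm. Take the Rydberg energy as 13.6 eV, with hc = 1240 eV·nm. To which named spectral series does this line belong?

ΔE = 1240/1876 = 0.6610 eV.
This matches 13.6 × (1/3² − 1/4²), so n_f = 3: the Paschen series.

Paschen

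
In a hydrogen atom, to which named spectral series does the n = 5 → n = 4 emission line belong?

The series is set by the lower level: n_f = 4 is the Brackett series.

Brackett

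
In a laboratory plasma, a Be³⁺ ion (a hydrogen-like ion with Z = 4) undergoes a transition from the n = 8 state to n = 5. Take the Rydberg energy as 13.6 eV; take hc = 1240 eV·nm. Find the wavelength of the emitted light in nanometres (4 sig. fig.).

For Z = 4 the level energies scale as Z², so the effective Rydberg energy is 13.6 × 16 = 217.6 eV.
ΔE = 217.6 × (1/5² − 1/8²) = 217.6 × 0.02438 = 5.304 eV.
λ = hc/ΔE = 1240 / 5.304 = 233.8 nm.

233.8 nm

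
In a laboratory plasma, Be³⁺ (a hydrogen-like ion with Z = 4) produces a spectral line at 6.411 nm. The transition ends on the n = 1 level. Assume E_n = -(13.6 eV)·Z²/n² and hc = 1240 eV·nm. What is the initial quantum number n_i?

The photon energy is ΔE = hc/λ = 1240 / 6.411 = 193.4 eV.
With Z = 4, ΔE = 217.6 × (1/n_f² − 1/n_i²), so 1/n_f² − 1/n_i² = 0.8889.
With n_f = 1: 1/n_i² = 1/1 − 0.8889 = 0.1111, so n_i ≈ 3.00.

n_i = 3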